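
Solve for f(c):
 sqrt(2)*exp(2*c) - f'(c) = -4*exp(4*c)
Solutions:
 f(c) = C1 + exp(4*c) + sqrt(2)*exp(2*c)/2


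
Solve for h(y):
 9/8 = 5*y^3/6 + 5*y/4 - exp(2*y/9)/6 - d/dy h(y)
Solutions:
 h(y) = C1 + 5*y^4/24 + 5*y^2/8 - 9*y/8 - 3*exp(2*y/9)/4


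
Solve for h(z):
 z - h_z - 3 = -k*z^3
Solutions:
 h(z) = C1 + k*z^4/4 + z^2/2 - 3*z


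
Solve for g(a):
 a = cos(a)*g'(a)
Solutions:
 g(a) = C1 + Integral(a/cos(a), a)


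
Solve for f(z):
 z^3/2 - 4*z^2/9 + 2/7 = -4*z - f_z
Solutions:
 f(z) = C1 - z^4/8 + 4*z^3/27 - 2*z^2 - 2*z/7


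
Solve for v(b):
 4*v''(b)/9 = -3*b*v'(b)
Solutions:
 v(b) = C1 + C2*erf(3*sqrt(6)*b/4)


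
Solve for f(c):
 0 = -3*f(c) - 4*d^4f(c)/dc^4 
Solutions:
 f(c) = (C1*sin(3^(1/4)*c/2) + C2*cos(3^(1/4)*c/2))*exp(-3^(1/4)*c/2) + (C3*sin(3^(1/4)*c/2) + C4*cos(3^(1/4)*c/2))*exp(3^(1/4)*c/2)


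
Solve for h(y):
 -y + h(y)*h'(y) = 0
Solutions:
 h(y) = -sqrt(C1 + y^2)
 h(y) = sqrt(C1 + y^2)


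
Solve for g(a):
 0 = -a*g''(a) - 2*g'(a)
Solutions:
 g(a) = C1 + C2/a


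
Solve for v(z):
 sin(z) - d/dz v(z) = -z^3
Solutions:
 v(z) = C1 + z^4/4 - cos(z)


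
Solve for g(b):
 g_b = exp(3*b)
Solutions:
 g(b) = C1 + exp(3*b)/3


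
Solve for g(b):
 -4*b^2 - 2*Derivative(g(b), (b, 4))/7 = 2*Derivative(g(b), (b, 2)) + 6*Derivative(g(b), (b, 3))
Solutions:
 g(b) = C1 + C2*b + C3*exp(b*(-21 + sqrt(413))/2) + C4*exp(-b*(sqrt(413) + 21)/2) - b^4/6 + 2*b^3 - 124*b^2/7


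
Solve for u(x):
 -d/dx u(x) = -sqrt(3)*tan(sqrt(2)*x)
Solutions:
 u(x) = C1 - sqrt(6)*log(cos(sqrt(2)*x))/2


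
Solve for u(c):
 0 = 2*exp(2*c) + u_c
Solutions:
 u(c) = C1 - exp(2*c)


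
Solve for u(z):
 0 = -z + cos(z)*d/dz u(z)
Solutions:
 u(z) = C1 + Integral(z/cos(z), z)


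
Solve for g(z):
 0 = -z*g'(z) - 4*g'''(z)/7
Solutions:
 g(z) = C1 + Integral(C2*airyai(-14^(1/3)*z/2) + C3*airybi(-14^(1/3)*z/2), z)


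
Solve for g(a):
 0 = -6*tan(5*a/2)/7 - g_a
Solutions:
 g(a) = C1 + 12*log(cos(5*a/2))/35


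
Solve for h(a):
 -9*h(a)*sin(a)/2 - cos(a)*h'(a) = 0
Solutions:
 h(a) = C1*cos(a)^(9/2)


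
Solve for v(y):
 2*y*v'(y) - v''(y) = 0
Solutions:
 v(y) = C1 + C2*erfi(y)


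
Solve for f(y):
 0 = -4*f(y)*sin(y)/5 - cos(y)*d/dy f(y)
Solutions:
 f(y) = C1*cos(y)^(4/5)


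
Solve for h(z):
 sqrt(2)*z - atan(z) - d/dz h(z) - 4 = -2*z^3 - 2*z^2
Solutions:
 h(z) = C1 + z^4/2 + 2*z^3/3 + sqrt(2)*z^2/2 - z*atan(z) - 4*z + log(z^2 + 1)/2


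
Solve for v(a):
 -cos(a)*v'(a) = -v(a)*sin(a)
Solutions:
 v(a) = C1/cos(a)


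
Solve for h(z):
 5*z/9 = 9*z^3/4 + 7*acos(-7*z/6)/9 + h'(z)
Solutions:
 h(z) = C1 - 9*z^4/16 + 5*z^2/18 - 7*z*acos(-7*z/6)/9 - sqrt(36 - 49*z^2)/9


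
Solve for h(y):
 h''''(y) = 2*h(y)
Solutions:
 h(y) = C1*exp(-2^(1/4)*y) + C2*exp(2^(1/4)*y) + C3*sin(2^(1/4)*y) + C4*cos(2^(1/4)*y)


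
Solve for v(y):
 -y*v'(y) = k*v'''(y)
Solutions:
 v(y) = C1 + Integral(C2*airyai(y*(-1/k)^(1/3)) + C3*airybi(y*(-1/k)^(1/3)), y)


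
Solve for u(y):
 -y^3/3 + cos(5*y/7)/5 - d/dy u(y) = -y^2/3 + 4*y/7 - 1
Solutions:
 u(y) = C1 - y^4/12 + y^3/9 - 2*y^2/7 + y + 7*sin(5*y/7)/25


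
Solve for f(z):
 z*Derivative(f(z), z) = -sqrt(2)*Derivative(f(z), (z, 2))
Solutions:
 f(z) = C1 + C2*erf(2^(1/4)*z/2)


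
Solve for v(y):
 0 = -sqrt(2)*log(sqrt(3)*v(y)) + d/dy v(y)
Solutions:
 -sqrt(2)*Integral(1/(2*log(_y) + log(3)), (_y, v(y))) = C1 - y


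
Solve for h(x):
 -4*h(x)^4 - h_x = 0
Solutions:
 h(x) = (-3^(2/3) - 3*3^(1/6)*I)*(1/(C1 + 4*x))^(1/3)/6
 h(x) = (-3^(2/3) + 3*3^(1/6)*I)*(1/(C1 + 4*x))^(1/3)/6
 h(x) = (1/(C1 + 12*x))^(1/3)


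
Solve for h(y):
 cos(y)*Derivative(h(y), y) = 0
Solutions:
 h(y) = C1


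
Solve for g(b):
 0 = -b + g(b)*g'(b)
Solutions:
 g(b) = -sqrt(C1 + b^2)
 g(b) = sqrt(C1 + b^2)


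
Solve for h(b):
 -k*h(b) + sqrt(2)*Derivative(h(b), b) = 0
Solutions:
 h(b) = C1*exp(sqrt(2)*b*k/2)


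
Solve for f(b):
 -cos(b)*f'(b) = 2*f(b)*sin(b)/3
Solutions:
 f(b) = C1*cos(b)^(2/3)


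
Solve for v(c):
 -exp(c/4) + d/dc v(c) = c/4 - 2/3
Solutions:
 v(c) = C1 + c^2/8 - 2*c/3 + 4*exp(c/4)


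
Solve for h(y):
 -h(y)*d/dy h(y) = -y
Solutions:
 h(y) = -sqrt(C1 + y^2)
 h(y) = sqrt(C1 + y^2)


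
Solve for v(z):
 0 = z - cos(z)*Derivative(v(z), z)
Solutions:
 v(z) = C1 + Integral(z/cos(z), z)


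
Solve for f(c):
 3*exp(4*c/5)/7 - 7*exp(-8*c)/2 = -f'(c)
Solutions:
 f(c) = C1 - 15*exp(4*c/5)/28 - 7*exp(-8*c)/16


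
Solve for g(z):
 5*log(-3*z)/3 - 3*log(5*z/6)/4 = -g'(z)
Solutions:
 g(z) = C1 - 11*z*log(z)/12 + z*(-20*log(3) - 9*log(6) + 11 + 9*log(5) - 20*I*pi)/12


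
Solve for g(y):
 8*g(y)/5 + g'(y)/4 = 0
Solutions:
 g(y) = C1*exp(-32*y/5)


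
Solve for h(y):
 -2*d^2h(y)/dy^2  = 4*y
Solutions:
 h(y) = C1 + C2*y - y^3/3


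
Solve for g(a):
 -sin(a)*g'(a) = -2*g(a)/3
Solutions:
 g(a) = C1*(cos(a) - 1)^(1/3)/(cos(a) + 1)^(1/3)


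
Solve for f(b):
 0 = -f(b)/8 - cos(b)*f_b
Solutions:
 f(b) = C1*(sin(b) - 1)^(1/16)/(sin(b) + 1)^(1/16)


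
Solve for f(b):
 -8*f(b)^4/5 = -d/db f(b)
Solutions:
 f(b) = 5^(1/3)*(-1/(C1 + 24*b))^(1/3)
 f(b) = 5^(1/3)*(-1/(C1 + 8*b))^(1/3)*(-3^(2/3) - 3*3^(1/6)*I)/6
 f(b) = 5^(1/3)*(-1/(C1 + 8*b))^(1/3)*(-3^(2/3) + 3*3^(1/6)*I)/6


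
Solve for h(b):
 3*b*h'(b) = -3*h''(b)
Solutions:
 h(b) = C1 + C2*erf(sqrt(2)*b/2)


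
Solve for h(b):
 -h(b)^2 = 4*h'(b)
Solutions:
 h(b) = 4/(C1 + b)


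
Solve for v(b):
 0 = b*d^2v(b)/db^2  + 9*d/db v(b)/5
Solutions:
 v(b) = C1 + C2/b^(4/5)


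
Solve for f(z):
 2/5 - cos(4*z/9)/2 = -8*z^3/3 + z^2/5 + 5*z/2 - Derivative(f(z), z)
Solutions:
 f(z) = C1 - 2*z^4/3 + z^3/15 + 5*z^2/4 - 2*z/5 + 9*sin(4*z/9)/8


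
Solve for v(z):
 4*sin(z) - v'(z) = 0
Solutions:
 v(z) = C1 - 4*cos(z)


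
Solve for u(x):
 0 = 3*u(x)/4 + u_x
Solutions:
 u(x) = C1*exp(-3*x/4)


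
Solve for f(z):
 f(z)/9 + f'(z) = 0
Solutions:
 f(z) = C1*exp(-z/9)


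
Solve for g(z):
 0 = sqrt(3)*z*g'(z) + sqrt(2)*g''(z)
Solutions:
 g(z) = C1 + C2*erf(6^(1/4)*z/2)


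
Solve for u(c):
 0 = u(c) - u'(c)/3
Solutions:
 u(c) = C1*exp(3*c)


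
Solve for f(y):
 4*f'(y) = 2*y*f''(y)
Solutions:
 f(y) = C1 + C2*y^3


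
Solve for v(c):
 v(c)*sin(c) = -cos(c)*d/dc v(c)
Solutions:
 v(c) = C1*cos(c)


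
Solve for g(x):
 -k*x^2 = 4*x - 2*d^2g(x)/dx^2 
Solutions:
 g(x) = C1 + C2*x + k*x^4/24 + x^3/3


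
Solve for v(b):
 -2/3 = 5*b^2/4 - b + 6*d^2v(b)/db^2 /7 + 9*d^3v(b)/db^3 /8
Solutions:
 v(b) = C1 + C2*b + C3*exp(-16*b/21) - 35*b^4/288 + 959*b^3/1152 - 67585*b^2/18432


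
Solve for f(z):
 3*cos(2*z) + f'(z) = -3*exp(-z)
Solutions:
 f(z) = C1 - 3*sin(2*z)/2 + 3*exp(-z)


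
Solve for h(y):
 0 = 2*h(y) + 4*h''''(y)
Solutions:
 h(y) = (C1*sin(2^(1/4)*y/2) + C2*cos(2^(1/4)*y/2))*exp(-2^(1/4)*y/2) + (C3*sin(2^(1/4)*y/2) + C4*cos(2^(1/4)*y/2))*exp(2^(1/4)*y/2)


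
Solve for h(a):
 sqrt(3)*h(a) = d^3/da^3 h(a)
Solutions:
 h(a) = C3*exp(3^(1/6)*a) + (C1*sin(3^(2/3)*a/2) + C2*cos(3^(2/3)*a/2))*exp(-3^(1/6)*a/2)


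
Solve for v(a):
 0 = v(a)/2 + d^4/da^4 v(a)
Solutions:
 v(a) = (C1*sin(2^(1/4)*a/2) + C2*cos(2^(1/4)*a/2))*exp(-2^(1/4)*a/2) + (C3*sin(2^(1/4)*a/2) + C4*cos(2^(1/4)*a/2))*exp(2^(1/4)*a/2)


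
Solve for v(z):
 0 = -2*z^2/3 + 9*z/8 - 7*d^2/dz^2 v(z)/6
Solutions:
 v(z) = C1 + C2*z - z^4/21 + 9*z^3/56


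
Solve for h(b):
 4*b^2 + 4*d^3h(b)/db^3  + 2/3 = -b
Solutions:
 h(b) = C1 + C2*b + C3*b^2 - b^5/60 - b^4/96 - b^3/36


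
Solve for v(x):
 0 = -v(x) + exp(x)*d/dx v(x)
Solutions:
 v(x) = C1*exp(-exp(-x))


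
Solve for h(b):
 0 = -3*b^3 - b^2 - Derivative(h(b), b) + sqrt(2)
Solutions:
 h(b) = C1 - 3*b^4/4 - b^3/3 + sqrt(2)*b


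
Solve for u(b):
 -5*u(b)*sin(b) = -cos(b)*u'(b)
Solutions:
 u(b) = C1/cos(b)^5


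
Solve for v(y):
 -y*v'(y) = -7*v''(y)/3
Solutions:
 v(y) = C1 + C2*erfi(sqrt(42)*y/14)


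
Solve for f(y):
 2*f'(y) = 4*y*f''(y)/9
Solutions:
 f(y) = C1 + C2*y^(11/2)


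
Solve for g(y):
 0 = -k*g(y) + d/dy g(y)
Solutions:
 g(y) = C1*exp(k*y)


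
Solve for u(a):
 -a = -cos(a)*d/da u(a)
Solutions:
 u(a) = C1 + Integral(a/cos(a), a)


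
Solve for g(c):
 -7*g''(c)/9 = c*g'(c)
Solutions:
 g(c) = C1 + C2*erf(3*sqrt(14)*c/14)


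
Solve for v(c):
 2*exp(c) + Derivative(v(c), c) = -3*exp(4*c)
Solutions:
 v(c) = C1 - 3*exp(4*c)/4 - 2*exp(c)


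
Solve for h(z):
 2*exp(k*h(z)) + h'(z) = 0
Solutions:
 h(z) = Piecewise((log(1/(C1*k + 2*k*z))/k, Ne(k, 0)), (nan, True))
 h(z) = Piecewise((C1 - 2*z, Eq(k, 0)), (nan, True))


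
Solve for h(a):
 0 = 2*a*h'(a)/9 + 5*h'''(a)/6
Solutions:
 h(a) = C1 + Integral(C2*airyai(-30^(2/3)*a/15) + C3*airybi(-30^(2/3)*a/15), a)


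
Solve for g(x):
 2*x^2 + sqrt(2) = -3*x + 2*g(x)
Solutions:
 g(x) = x^2 + 3*x/2 + sqrt(2)/2


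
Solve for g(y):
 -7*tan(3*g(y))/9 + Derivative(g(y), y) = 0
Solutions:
 g(y) = -asin(C1*exp(7*y/3))/3 + pi/3
 g(y) = asin(C1*exp(7*y/3))/3


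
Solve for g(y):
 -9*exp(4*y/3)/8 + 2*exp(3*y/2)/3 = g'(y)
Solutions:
 g(y) = C1 - 27*exp(4*y/3)/32 + 4*exp(3*y/2)/9


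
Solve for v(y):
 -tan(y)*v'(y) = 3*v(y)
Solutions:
 v(y) = C1/sin(y)^3


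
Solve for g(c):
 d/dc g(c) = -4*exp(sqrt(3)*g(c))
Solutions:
 g(c) = sqrt(3)*(2*log(1/(C1 + 4*c)) - log(3))/6


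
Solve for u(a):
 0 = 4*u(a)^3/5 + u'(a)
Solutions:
 u(a) = -sqrt(10)*sqrt(-1/(C1 - 4*a))/2
 u(a) = sqrt(10)*sqrt(-1/(C1 - 4*a))/2


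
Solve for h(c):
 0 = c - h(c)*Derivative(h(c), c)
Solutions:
 h(c) = -sqrt(C1 + c^2)
 h(c) = sqrt(C1 + c^2)


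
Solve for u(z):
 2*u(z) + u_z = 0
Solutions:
 u(z) = C1*exp(-2*z)


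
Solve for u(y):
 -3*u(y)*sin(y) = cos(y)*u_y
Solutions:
 u(y) = C1*cos(y)^3


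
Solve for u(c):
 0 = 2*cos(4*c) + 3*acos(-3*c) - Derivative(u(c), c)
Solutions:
 u(c) = C1 + 3*c*acos(-3*c) + sqrt(1 - 9*c^2) + sin(4*c)/2


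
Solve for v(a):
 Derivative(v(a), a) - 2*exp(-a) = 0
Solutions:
 v(a) = C1 - 2*exp(-a)


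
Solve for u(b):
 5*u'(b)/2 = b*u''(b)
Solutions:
 u(b) = C1 + C2*b^(7/2)


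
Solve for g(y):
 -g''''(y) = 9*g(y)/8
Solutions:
 g(y) = (C1*sin(2^(3/4)*sqrt(3)*y/4) + C2*cos(2^(3/4)*sqrt(3)*y/4))*exp(-2^(3/4)*sqrt(3)*y/4) + (C3*sin(2^(3/4)*sqrt(3)*y/4) + C4*cos(2^(3/4)*sqrt(3)*y/4))*exp(2^(3/4)*sqrt(3)*y/4)


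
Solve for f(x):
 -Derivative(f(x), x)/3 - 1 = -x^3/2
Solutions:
 f(x) = C1 + 3*x^4/8 - 3*x


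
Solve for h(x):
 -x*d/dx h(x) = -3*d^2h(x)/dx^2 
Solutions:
 h(x) = C1 + C2*erfi(sqrt(6)*x/6)


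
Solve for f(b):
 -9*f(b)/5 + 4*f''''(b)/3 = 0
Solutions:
 f(b) = C1*exp(-15^(3/4)*sqrt(2)*b/10) + C2*exp(15^(3/4)*sqrt(2)*b/10) + C3*sin(15^(3/4)*sqrt(2)*b/10) + C4*cos(15^(3/4)*sqrt(2)*b/10)


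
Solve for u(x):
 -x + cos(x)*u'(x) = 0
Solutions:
 u(x) = C1 + Integral(x/cos(x), x)


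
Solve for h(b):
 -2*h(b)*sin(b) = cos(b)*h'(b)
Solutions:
 h(b) = C1*cos(b)^2


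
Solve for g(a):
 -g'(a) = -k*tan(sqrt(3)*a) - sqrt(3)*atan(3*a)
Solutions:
 g(a) = C1 - sqrt(3)*k*log(cos(sqrt(3)*a))/3 + sqrt(3)*(a*atan(3*a) - log(9*a^2 + 1)/6)


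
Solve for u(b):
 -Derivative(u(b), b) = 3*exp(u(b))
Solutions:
 u(b) = log(1/(C1 + 3*b))


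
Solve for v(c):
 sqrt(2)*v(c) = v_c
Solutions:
 v(c) = C1*exp(sqrt(2)*c)


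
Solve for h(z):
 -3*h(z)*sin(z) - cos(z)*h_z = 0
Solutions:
 h(z) = C1*cos(z)^3


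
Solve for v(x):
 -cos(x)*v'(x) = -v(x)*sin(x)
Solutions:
 v(x) = C1/cos(x)


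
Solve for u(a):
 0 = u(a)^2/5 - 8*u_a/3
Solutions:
 u(a) = -40/(C1 + 3*a)


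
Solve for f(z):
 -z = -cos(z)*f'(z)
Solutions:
 f(z) = C1 + Integral(z/cos(z), z)


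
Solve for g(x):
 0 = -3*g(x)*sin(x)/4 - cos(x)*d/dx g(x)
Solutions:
 g(x) = C1*cos(x)^(3/4)


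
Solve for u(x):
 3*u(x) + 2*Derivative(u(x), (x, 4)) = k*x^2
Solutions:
 u(x) = k*x^2/3 + (C1*sin(6^(1/4)*x/2) + C2*cos(6^(1/4)*x/2))*exp(-6^(1/4)*x/2) + (C3*sin(6^(1/4)*x/2) + C4*cos(6^(1/4)*x/2))*exp(6^(1/4)*x/2)


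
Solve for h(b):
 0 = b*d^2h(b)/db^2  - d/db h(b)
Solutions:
 h(b) = C1 + C2*b^2


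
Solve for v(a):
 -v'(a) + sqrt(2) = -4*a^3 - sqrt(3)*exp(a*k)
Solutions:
 v(a) = C1 + a^4 + sqrt(2)*a + sqrt(3)*exp(a*k)/k


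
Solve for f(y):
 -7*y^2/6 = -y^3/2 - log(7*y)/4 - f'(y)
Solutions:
 f(y) = C1 - y^4/8 + 7*y^3/18 - y*log(y)/4 - y*log(7)/4 + y/4


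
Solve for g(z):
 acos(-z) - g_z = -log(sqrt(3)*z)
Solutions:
 g(z) = C1 + z*log(z) + z*acos(-z) - z + z*log(3)/2 + sqrt(1 - z^2)


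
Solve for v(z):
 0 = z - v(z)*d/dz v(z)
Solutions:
 v(z) = -sqrt(C1 + z^2)
 v(z) = sqrt(C1 + z^2)


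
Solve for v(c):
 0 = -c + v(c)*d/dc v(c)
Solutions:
 v(c) = -sqrt(C1 + c^2)
 v(c) = sqrt(C1 + c^2)


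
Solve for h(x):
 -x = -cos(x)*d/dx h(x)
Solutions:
 h(x) = C1 + Integral(x/cos(x), x)


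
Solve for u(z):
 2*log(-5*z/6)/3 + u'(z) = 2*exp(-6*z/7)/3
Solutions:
 u(z) = C1 - 2*z*log(-z)/3 + 2*z*(-log(5) + 1 + log(6))/3 - 7*exp(-6*z/7)/9


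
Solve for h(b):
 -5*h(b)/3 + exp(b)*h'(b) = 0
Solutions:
 h(b) = C1*exp(-5*exp(-b)/3)


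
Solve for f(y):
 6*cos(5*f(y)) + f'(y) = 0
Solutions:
 f(y) = -asin((C1 + exp(60*y))/(C1 - exp(60*y)))/5 + pi/5
 f(y) = asin((C1 + exp(60*y))/(C1 - exp(60*y)))/5


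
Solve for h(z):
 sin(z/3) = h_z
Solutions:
 h(z) = C1 - 3*cos(z/3)


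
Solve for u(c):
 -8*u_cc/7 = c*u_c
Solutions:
 u(c) = C1 + C2*erf(sqrt(7)*c/4)


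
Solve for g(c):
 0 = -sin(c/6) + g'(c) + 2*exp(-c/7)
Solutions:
 g(c) = C1 - 6*cos(c/6) + 14*exp(-c/7)


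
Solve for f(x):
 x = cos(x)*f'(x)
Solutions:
 f(x) = C1 + Integral(x/cos(x), x)


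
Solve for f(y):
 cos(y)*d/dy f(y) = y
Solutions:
 f(y) = C1 + Integral(y/cos(y), y)


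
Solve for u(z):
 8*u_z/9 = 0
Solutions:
 u(z) = C1


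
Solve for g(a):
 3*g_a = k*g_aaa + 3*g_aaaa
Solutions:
 g(a) = C1 + C2*exp(-a*(2*2^(1/3)*k^2/(2*k^3 + sqrt(-4*k^6 + (2*k^3 - 729)^2) - 729)^(1/3) + 2*k + 2^(2/3)*(2*k^3 + sqrt(-4*k^6 + (2*k^3 - 729)^2) - 729)^(1/3))/18) + C3*exp(a*(-8*2^(1/3)*k^2/((-1 + sqrt(3)*I)*(2*k^3 + sqrt(-4*k^6 + (2*k^3 - 729)^2) - 729)^(1/3)) - 4*k + 2^(2/3)*(2*k^3 + sqrt(-4*k^6 + (2*k^3 - 729)^2) - 729)^(1/3) - 2^(2/3)*sqrt(3)*I*(2*k^3 + sqrt(-4*k^6 + (2*k^3 - 729)^2) - 729)^(1/3))/36) + C4*exp(a*(8*2^(1/3)*k^2/((1 + sqrt(3)*I)*(2*k^3 + sqrt(-4*k^6 + (2*k^3 - 729)^2) - 729)^(1/3)) - 4*k + 2^(2/3)*(2*k^3 + sqrt(-4*k^6 + (2*k^3 - 729)^2) - 729)^(1/3) + 2^(2/3)*sqrt(3)*I*(2*k^3 + sqrt(-4*k^6 + (2*k^3 - 729)^2) - 729)^(1/3))/36)


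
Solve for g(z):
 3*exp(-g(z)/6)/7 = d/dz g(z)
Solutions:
 g(z) = 6*log(C1 + z/14)


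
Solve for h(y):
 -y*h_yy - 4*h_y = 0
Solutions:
 h(y) = C1 + C2/y^3


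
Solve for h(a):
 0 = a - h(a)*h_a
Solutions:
 h(a) = -sqrt(C1 + a^2)
 h(a) = sqrt(C1 + a^2)


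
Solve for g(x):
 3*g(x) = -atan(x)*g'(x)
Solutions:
 g(x) = C1*exp(-3*Integral(1/atan(x), x))


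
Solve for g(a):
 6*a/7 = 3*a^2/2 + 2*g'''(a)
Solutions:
 g(a) = C1 + C2*a + C3*a^2 - a^5/80 + a^4/56


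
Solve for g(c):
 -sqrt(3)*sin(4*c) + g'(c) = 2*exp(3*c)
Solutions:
 g(c) = C1 + 2*exp(3*c)/3 - sqrt(3)*cos(4*c)/4


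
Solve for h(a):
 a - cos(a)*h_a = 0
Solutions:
 h(a) = C1 + Integral(a/cos(a), a)


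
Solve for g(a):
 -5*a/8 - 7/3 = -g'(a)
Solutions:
 g(a) = C1 + 5*a^2/16 + 7*a/3


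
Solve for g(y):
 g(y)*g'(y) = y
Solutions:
 g(y) = -sqrt(C1 + y^2)
 g(y) = sqrt(C1 + y^2)


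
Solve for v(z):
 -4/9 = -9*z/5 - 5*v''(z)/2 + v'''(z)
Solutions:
 v(z) = C1 + C2*z + C3*exp(5*z/2) - 3*z^3/25 - 62*z^2/1125


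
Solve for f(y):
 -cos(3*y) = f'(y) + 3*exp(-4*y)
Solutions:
 f(y) = C1 - sin(3*y)/3 + 3*exp(-4*y)/4


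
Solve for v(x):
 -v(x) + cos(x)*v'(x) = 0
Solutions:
 v(x) = C1*sqrt(sin(x) + 1)/sqrt(sin(x) - 1)


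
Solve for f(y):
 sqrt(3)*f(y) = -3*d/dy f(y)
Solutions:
 f(y) = C1*exp(-sqrt(3)*y/3)


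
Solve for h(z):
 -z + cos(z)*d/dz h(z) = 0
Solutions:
 h(z) = C1 + Integral(z/cos(z), z)


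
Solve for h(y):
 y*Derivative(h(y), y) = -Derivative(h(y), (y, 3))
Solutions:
 h(y) = C1 + Integral(C2*airyai(-y) + C3*airybi(-y), y)


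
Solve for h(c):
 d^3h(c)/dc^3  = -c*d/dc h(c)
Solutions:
 h(c) = C1 + Integral(C2*airyai(-c) + C3*airybi(-c), c)


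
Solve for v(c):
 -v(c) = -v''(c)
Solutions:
 v(c) = C1*exp(-c) + C2*exp(c)


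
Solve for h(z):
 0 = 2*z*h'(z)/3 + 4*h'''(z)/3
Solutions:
 h(z) = C1 + Integral(C2*airyai(-2^(2/3)*z/2) + C3*airybi(-2^(2/3)*z/2), z)


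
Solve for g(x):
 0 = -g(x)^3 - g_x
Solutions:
 g(x) = -sqrt(2)*sqrt(-1/(C1 - x))/2
 g(x) = sqrt(2)*sqrt(-1/(C1 - x))/2


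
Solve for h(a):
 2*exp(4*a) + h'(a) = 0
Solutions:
 h(a) = C1 - exp(4*a)/2


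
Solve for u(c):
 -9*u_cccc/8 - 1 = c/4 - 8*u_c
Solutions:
 u(c) = C1 + C4*exp(4*3^(1/3)*c/3) + c^2/64 + c/8 + (C2*sin(2*3^(5/6)*c/3) + C3*cos(2*3^(5/6)*c/3))*exp(-2*3^(1/3)*c/3)


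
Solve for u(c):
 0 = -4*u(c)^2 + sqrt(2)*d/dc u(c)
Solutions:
 u(c) = -1/(C1 + 2*sqrt(2)*c)


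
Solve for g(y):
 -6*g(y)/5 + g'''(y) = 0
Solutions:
 g(y) = C3*exp(5^(2/3)*6^(1/3)*y/5) + (C1*sin(2^(1/3)*3^(5/6)*5^(2/3)*y/10) + C2*cos(2^(1/3)*3^(5/6)*5^(2/3)*y/10))*exp(-5^(2/3)*6^(1/3)*y/10)


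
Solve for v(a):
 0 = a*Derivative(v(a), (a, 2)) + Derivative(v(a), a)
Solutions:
 v(a) = C1 + C2*log(a)


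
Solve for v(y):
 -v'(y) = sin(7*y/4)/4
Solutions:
 v(y) = C1 + cos(7*y/4)/7


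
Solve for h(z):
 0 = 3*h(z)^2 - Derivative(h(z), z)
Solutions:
 h(z) = -1/(C1 + 3*z)


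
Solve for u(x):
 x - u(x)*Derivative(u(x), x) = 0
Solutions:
 u(x) = -sqrt(C1 + x^2)
 u(x) = sqrt(C1 + x^2)


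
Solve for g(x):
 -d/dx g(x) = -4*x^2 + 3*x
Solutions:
 g(x) = C1 + 4*x^3/3 - 3*x^2/2


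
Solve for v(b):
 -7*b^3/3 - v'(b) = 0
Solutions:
 v(b) = C1 - 7*b^4/12


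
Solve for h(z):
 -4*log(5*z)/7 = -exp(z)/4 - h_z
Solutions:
 h(z) = C1 + 4*z*log(z)/7 + 4*z*(-1 + log(5))/7 - exp(z)/4


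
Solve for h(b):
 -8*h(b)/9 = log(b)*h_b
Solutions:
 h(b) = C1*exp(-8*li(b)/9)


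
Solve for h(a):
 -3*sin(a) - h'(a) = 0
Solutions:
 h(a) = C1 + 3*cos(a)


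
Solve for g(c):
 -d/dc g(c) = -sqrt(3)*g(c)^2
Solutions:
 g(c) = -1/(C1 + sqrt(3)*c)


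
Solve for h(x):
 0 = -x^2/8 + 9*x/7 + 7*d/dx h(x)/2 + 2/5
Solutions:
 h(x) = C1 + x^3/84 - 9*x^2/49 - 4*x/35


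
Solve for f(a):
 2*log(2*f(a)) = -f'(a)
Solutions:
 Integral(1/(log(_y) + log(2)), (_y, f(a)))/2 = C1 - a


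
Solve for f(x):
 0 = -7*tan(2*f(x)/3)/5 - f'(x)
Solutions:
 f(x) = -3*asin(C1*exp(-14*x/15))/2 + 3*pi/2
 f(x) = 3*asin(C1*exp(-14*x/15))/2


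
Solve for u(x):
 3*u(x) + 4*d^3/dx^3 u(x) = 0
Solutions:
 u(x) = C3*exp(-6^(1/3)*x/2) + (C1*sin(2^(1/3)*3^(5/6)*x/4) + C2*cos(2^(1/3)*3^(5/6)*x/4))*exp(6^(1/3)*x/4)


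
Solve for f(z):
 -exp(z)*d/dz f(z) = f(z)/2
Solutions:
 f(z) = C1*exp(exp(-z)/2)


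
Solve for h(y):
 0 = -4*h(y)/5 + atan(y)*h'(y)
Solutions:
 h(y) = C1*exp(4*Integral(1/atan(y), y)/5)


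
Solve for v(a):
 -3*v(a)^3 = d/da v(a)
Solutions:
 v(a) = -sqrt(2)*sqrt(-1/(C1 - 3*a))/2
 v(a) = sqrt(2)*sqrt(-1/(C1 - 3*a))/2


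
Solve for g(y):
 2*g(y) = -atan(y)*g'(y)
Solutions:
 g(y) = C1*exp(-2*Integral(1/atan(y), y))


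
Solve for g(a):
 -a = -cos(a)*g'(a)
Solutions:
 g(a) = C1 + Integral(a/cos(a), a)


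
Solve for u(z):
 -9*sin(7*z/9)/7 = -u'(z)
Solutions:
 u(z) = C1 - 81*cos(7*z/9)/49


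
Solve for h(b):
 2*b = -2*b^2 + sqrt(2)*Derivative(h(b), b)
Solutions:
 h(b) = C1 + sqrt(2)*b^3/3 + sqrt(2)*b^2/2


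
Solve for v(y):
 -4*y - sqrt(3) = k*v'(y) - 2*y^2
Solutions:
 v(y) = C1 + 2*y^3/(3*k) - 2*y^2/k - sqrt(3)*y/k


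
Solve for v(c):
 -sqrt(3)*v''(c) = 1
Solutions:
 v(c) = C1 + C2*c - sqrt(3)*c^2/6


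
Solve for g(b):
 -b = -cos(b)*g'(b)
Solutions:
 g(b) = C1 + Integral(b/cos(b), b)


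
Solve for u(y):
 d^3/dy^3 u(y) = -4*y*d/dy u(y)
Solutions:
 u(y) = C1 + Integral(C2*airyai(-2^(2/3)*y) + C3*airybi(-2^(2/3)*y), y)


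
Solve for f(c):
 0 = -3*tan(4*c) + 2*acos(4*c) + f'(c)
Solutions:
 f(c) = C1 - 2*c*acos(4*c) + sqrt(1 - 16*c^2)/2 - 3*log(cos(4*c))/4


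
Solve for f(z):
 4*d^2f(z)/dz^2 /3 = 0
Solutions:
 f(z) = C1 + C2*z


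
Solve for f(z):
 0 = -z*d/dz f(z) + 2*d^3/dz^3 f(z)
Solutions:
 f(z) = C1 + Integral(C2*airyai(2^(2/3)*z/2) + C3*airybi(2^(2/3)*z/2), z)


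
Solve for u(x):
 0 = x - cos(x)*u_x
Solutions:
 u(x) = C1 + Integral(x/cos(x), x)


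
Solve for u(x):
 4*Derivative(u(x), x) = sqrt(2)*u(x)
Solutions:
 u(x) = C1*exp(sqrt(2)*x/4)


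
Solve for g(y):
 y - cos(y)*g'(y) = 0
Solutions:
 g(y) = C1 + Integral(y/cos(y), y)


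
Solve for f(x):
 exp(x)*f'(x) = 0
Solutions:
 f(x) = C1


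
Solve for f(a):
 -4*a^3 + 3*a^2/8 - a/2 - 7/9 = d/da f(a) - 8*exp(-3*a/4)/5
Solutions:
 f(a) = C1 - a^4 + a^3/8 - a^2/4 - 7*a/9 - 32*exp(-3*a/4)/15


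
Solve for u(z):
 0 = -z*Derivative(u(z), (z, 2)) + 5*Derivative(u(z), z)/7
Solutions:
 u(z) = C1 + C2*z^(12/7)


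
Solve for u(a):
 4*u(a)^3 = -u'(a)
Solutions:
 u(a) = -sqrt(2)*sqrt(-1/(C1 - 4*a))/2
 u(a) = sqrt(2)*sqrt(-1/(C1 - 4*a))/2


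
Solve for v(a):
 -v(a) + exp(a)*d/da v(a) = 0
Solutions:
 v(a) = C1*exp(-exp(-a))


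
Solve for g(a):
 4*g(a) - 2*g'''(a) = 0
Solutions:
 g(a) = C3*exp(2^(1/3)*a) + (C1*sin(2^(1/3)*sqrt(3)*a/2) + C2*cos(2^(1/3)*sqrt(3)*a/2))*exp(-2^(1/3)*a/2)


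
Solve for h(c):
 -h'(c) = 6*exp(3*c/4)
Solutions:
 h(c) = C1 - 8*exp(3*c/4)


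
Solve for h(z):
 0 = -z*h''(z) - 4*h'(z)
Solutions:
 h(z) = C1 + C2/z^3


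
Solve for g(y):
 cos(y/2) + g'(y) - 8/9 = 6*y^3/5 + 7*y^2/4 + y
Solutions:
 g(y) = C1 + 3*y^4/10 + 7*y^3/12 + y^2/2 + 8*y/9 - 2*sin(y/2)


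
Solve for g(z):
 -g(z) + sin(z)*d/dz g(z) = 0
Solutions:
 g(z) = C1*sqrt(cos(z) - 1)/sqrt(cos(z) + 1)


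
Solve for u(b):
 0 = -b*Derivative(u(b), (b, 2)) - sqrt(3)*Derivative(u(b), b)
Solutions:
 u(b) = C1 + C2*b^(1 - sqrt(3))


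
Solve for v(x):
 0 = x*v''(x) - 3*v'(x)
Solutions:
 v(x) = C1 + C2*x^4


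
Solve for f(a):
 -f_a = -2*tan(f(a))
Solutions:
 f(a) = pi - asin(C1*exp(2*a))
 f(a) = asin(C1*exp(2*a))


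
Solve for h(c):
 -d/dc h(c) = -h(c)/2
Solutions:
 h(c) = C1*exp(c/2)


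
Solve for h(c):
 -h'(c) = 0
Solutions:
 h(c) = C1


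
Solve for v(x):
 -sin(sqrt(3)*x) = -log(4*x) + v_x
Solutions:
 v(x) = C1 + x*log(x) - x + 2*x*log(2) + sqrt(3)*cos(sqrt(3)*x)/3


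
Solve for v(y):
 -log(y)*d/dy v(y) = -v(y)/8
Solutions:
 v(y) = C1*exp(li(y)/8)


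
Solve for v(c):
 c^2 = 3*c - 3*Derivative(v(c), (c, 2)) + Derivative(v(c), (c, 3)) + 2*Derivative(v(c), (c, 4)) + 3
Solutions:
 v(c) = C1 + C2*c + C3*exp(-3*c/2) + C4*exp(c) - c^4/36 + 7*c^3/54 + 11*c^2/27


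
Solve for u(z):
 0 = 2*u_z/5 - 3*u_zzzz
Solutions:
 u(z) = C1 + C4*exp(15^(2/3)*2^(1/3)*z/15) + (C2*sin(2^(1/3)*3^(1/6)*5^(2/3)*z/10) + C3*cos(2^(1/3)*3^(1/6)*5^(2/3)*z/10))*exp(-15^(2/3)*2^(1/3)*z/30)


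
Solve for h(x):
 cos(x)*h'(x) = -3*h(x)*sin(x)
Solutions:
 h(x) = C1*cos(x)^3


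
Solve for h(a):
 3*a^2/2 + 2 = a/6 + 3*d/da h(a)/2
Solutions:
 h(a) = C1 + a^3/3 - a^2/18 + 4*a/3


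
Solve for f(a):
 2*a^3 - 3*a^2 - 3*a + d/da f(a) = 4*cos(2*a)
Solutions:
 f(a) = C1 - a^4/2 + a^3 + 3*a^2/2 + 2*sin(2*a)


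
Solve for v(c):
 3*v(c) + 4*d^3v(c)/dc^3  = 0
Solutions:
 v(c) = C3*exp(-6^(1/3)*c/2) + (C1*sin(2^(1/3)*3^(5/6)*c/4) + C2*cos(2^(1/3)*3^(5/6)*c/4))*exp(6^(1/3)*c/4)


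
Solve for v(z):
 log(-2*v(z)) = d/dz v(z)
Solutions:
 -Integral(1/(log(-_y) + log(2)), (_y, v(z))) = C1 - z


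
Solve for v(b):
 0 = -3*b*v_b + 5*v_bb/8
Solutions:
 v(b) = C1 + C2*erfi(2*sqrt(15)*b/5)


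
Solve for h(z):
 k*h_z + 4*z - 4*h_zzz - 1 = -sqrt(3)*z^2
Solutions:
 h(z) = C1 + C2*exp(-sqrt(k)*z/2) + C3*exp(sqrt(k)*z/2) - sqrt(3)*z^3/(3*k) - 2*z^2/k + z/k - 8*sqrt(3)*z/k^2


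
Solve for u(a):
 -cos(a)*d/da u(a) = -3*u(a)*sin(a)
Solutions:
 u(a) = C1/cos(a)^3


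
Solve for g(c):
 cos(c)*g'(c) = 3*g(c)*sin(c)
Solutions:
 g(c) = C1/cos(c)^3


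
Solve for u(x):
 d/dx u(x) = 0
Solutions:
 u(x) = C1


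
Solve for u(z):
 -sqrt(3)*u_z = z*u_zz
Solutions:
 u(z) = C1 + C2*z^(1 - sqrt(3))


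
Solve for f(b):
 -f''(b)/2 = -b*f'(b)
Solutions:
 f(b) = C1 + C2*erfi(b)


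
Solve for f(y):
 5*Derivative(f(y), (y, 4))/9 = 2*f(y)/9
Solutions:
 f(y) = C1*exp(-2^(1/4)*5^(3/4)*y/5) + C2*exp(2^(1/4)*5^(3/4)*y/5) + C3*sin(2^(1/4)*5^(3/4)*y/5) + C4*cos(2^(1/4)*5^(3/4)*y/5)


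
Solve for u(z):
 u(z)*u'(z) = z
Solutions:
 u(z) = -sqrt(C1 + z^2)
 u(z) = sqrt(C1 + z^2)


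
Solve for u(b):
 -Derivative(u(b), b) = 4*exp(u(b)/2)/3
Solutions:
 u(b) = 2*log(1/(C1 + 4*b)) + 2*log(6)


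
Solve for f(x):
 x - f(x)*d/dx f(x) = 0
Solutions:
 f(x) = -sqrt(C1 + x^2)
 f(x) = sqrt(C1 + x^2)


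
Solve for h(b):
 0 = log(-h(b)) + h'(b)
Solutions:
 -li(-h(b)) = C1 - b


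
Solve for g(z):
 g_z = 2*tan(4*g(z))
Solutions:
 g(z) = -asin(C1*exp(8*z))/4 + pi/4
 g(z) = asin(C1*exp(8*z))/4


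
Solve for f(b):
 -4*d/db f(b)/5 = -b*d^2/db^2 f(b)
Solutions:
 f(b) = C1 + C2*b^(9/5)


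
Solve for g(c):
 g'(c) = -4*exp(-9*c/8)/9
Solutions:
 g(c) = C1 + 32*exp(-9*c/8)/81


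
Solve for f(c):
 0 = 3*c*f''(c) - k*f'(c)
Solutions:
 f(c) = C1 + c^(re(k)/3 + 1)*(C2*sin(log(c)*Abs(im(k))/3) + C3*cos(log(c)*im(k)/3))


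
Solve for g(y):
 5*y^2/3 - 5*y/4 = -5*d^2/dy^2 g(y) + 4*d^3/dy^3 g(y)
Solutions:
 g(y) = C1 + C2*y + C3*exp(5*y/4) - y^4/36 - 17*y^3/360 - 17*y^2/150


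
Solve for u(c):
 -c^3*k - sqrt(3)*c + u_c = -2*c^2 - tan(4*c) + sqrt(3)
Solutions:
 u(c) = C1 + c^4*k/4 - 2*c^3/3 + sqrt(3)*c^2/2 + sqrt(3)*c + log(cos(4*c))/4


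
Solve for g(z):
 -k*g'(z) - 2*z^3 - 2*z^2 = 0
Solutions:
 g(z) = C1 - z^4/(2*k) - 2*z^3/(3*k)


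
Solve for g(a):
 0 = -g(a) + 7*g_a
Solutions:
 g(a) = C1*exp(a/7)


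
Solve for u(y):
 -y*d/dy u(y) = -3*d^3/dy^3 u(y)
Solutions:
 u(y) = C1 + Integral(C2*airyai(3^(2/3)*y/3) + C3*airybi(3^(2/3)*y/3), y)


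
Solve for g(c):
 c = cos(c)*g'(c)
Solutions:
 g(c) = C1 + Integral(c/cos(c), c)


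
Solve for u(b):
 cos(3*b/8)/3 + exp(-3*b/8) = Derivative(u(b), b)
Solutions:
 u(b) = C1 + 8*sin(3*b/8)/9 - 8*exp(-3*b/8)/3


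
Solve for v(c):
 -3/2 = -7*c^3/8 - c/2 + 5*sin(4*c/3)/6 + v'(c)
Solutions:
 v(c) = C1 + 7*c^4/32 + c^2/4 - 3*c/2 + 5*cos(4*c/3)/8


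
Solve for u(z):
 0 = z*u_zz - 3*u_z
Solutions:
 u(z) = C1 + C2*z^4


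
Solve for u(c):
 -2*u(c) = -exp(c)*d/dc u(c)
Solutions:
 u(c) = C1*exp(-2*exp(-c))


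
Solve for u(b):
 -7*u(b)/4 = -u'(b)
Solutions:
 u(b) = C1*exp(7*b/4)


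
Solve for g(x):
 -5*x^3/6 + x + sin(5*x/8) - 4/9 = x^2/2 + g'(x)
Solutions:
 g(x) = C1 - 5*x^4/24 - x^3/6 + x^2/2 - 4*x/9 - 8*cos(5*x/8)/5


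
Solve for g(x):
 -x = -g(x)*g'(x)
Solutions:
 g(x) = -sqrt(C1 + x^2)
 g(x) = sqrt(C1 + x^2)


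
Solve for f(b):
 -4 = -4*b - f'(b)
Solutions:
 f(b) = C1 - 2*b^2 + 4*b


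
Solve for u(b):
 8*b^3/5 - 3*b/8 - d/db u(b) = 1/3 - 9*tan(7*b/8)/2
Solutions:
 u(b) = C1 + 2*b^4/5 - 3*b^2/16 - b/3 - 36*log(cos(7*b/8))/7


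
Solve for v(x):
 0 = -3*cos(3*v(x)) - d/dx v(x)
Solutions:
 v(x) = -asin((C1 + exp(18*x))/(C1 - exp(18*x)))/3 + pi/3
 v(x) = asin((C1 + exp(18*x))/(C1 - exp(18*x)))/3


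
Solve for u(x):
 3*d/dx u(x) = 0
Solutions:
 u(x) = C1


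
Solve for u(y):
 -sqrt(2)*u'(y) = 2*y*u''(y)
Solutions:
 u(y) = C1 + C2*y^(1 - sqrt(2)/2)


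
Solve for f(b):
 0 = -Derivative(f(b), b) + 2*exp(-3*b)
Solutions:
 f(b) = C1 - 2*exp(-3*b)/3


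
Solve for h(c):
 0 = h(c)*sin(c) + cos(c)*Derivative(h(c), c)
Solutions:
 h(c) = C1*cos(c)


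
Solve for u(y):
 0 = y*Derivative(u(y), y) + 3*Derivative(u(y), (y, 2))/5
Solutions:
 u(y) = C1 + C2*erf(sqrt(30)*y/6)


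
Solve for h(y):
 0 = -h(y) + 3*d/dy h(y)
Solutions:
 h(y) = C1*exp(y/3)


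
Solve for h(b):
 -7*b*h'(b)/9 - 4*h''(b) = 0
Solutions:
 h(b) = C1 + C2*erf(sqrt(14)*b/12)


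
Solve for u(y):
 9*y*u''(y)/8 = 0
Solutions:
 u(y) = C1 + C2*y


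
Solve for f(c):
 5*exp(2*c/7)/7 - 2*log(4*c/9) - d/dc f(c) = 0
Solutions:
 f(c) = C1 - 2*c*log(c) + 2*c*(-2*log(2) + 1 + 2*log(3)) + 5*exp(2*c/7)/2


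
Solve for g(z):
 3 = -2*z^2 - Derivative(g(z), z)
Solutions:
 g(z) = C1 - 2*z^3/3 - 3*z


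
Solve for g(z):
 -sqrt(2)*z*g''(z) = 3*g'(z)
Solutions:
 g(z) = C1 + C2*z^(1 - 3*sqrt(2)/2)


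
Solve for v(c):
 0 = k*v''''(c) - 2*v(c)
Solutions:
 v(c) = C1*exp(-2^(1/4)*c*(1/k)^(1/4)) + C2*exp(2^(1/4)*c*(1/k)^(1/4)) + C3*exp(-2^(1/4)*I*c*(1/k)^(1/4)) + C4*exp(2^(1/4)*I*c*(1/k)^(1/4))


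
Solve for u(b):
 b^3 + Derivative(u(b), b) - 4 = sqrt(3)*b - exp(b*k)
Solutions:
 u(b) = C1 - b^4/4 + sqrt(3)*b^2/2 + 4*b - exp(b*k)/k


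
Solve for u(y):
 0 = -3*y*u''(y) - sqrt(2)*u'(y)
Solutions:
 u(y) = C1 + C2*y^(1 - sqrt(2)/3)


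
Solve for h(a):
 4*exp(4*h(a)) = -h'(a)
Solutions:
 h(a) = log(-I*(1/(C1 + 16*a))^(1/4))
 h(a) = log(I*(1/(C1 + 16*a))^(1/4))
 h(a) = log(-(1/(C1 + 16*a))^(1/4))
 h(a) = log(1/(C1 + 16*a))/4


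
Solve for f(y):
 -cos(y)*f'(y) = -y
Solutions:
 f(y) = C1 + Integral(y/cos(y), y)


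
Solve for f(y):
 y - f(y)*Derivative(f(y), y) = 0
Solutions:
 f(y) = -sqrt(C1 + y^2)
 f(y) = sqrt(C1 + y^2)


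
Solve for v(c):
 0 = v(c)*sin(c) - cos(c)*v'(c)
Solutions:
 v(c) = C1/cos(c)


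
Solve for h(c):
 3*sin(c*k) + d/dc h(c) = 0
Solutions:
 h(c) = C1 + 3*cos(c*k)/k


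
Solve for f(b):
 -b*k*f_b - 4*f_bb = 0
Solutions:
 f(b) = Piecewise((-sqrt(2)*sqrt(pi)*C1*erf(sqrt(2)*b*sqrt(k)/4)/sqrt(k) - C2, (k > 0) | (k < 0)), (-C1*b - C2, True))


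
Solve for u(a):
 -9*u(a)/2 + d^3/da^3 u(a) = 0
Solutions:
 u(a) = C3*exp(6^(2/3)*a/2) + (C1*sin(3*2^(2/3)*3^(1/6)*a/4) + C2*cos(3*2^(2/3)*3^(1/6)*a/4))*exp(-6^(2/3)*a/4)


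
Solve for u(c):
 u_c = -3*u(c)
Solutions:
 u(c) = C1*exp(-3*c)


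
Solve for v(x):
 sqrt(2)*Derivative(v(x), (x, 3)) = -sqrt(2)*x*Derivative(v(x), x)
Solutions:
 v(x) = C1 + Integral(C2*airyai(-x) + C3*airybi(-x), x)


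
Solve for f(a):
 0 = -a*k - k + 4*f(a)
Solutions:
 f(a) = k*(a + 1)/4


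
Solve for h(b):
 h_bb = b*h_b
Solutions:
 h(b) = C1 + C2*erfi(sqrt(2)*b/2)


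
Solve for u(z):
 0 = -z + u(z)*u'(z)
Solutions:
 u(z) = -sqrt(C1 + z^2)
 u(z) = sqrt(C1 + z^2)


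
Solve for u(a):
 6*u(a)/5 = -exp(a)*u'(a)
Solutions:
 u(a) = C1*exp(6*exp(-a)/5)


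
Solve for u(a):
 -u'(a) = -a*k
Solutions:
 u(a) = C1 + a^2*k/2


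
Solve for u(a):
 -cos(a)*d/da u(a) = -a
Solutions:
 u(a) = C1 + Integral(a/cos(a), a)


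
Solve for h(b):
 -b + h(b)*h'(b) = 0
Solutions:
 h(b) = -sqrt(C1 + b^2)
 h(b) = sqrt(C1 + b^2)


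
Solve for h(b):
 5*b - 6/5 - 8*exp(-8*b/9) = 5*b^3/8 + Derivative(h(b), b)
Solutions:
 h(b) = C1 - 5*b^4/32 + 5*b^2/2 - 6*b/5 + 9*exp(-8*b/9)


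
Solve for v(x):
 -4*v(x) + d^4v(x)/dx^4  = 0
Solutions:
 v(x) = C1*exp(-sqrt(2)*x) + C2*exp(sqrt(2)*x) + C3*sin(sqrt(2)*x) + C4*cos(sqrt(2)*x)


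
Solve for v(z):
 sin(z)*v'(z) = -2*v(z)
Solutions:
 v(z) = C1*(cos(z) + 1)/(cos(z) - 1)


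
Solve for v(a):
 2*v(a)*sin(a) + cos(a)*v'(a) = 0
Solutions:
 v(a) = C1*cos(a)^2


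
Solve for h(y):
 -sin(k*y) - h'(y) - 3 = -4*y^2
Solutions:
 h(y) = C1 + 4*y^3/3 - 3*y + cos(k*y)/k


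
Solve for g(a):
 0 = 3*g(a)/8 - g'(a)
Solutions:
 g(a) = C1*exp(3*a/8)


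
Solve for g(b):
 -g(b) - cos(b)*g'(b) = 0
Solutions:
 g(b) = C1*sqrt(sin(b) - 1)/sqrt(sin(b) + 1)


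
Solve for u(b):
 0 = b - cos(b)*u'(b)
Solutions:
 u(b) = C1 + Integral(b/cos(b), b)


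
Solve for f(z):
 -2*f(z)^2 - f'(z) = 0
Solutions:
 f(z) = 1/(C1 + 2*z)


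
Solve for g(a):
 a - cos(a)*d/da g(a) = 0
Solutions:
 g(a) = C1 + Integral(a/cos(a), a)


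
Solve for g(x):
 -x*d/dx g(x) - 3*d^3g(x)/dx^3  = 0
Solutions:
 g(x) = C1 + Integral(C2*airyai(-3^(2/3)*x/3) + C3*airybi(-3^(2/3)*x/3), x)


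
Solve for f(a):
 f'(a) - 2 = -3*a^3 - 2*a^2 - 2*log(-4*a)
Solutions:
 f(a) = C1 - 3*a^4/4 - 2*a^3/3 - 2*a*log(-a) + 4*a*(1 - log(2))


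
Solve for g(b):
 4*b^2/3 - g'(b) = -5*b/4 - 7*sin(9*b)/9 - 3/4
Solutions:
 g(b) = C1 + 4*b^3/9 + 5*b^2/8 + 3*b/4 - 7*cos(9*b)/81


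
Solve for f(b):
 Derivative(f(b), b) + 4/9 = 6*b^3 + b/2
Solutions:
 f(b) = C1 + 3*b^4/2 + b^2/4 - 4*b/9


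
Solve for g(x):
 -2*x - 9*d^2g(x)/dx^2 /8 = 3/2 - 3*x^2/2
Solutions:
 g(x) = C1 + C2*x + x^4/9 - 8*x^3/27 - 2*x^2/3


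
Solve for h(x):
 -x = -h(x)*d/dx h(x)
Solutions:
 h(x) = -sqrt(C1 + x^2)
 h(x) = sqrt(C1 + x^2)


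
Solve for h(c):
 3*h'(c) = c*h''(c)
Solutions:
 h(c) = C1 + C2*c^4


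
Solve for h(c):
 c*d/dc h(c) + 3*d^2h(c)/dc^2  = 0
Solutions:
 h(c) = C1 + C2*erf(sqrt(6)*c/6)


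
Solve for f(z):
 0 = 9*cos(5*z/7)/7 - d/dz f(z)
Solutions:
 f(z) = C1 + 9*sin(5*z/7)/5


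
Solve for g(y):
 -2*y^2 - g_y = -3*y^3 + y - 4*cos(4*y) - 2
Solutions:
 g(y) = C1 + 3*y^4/4 - 2*y^3/3 - y^2/2 + 2*y + sin(4*y)


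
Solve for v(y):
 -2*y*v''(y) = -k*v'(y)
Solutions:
 v(y) = C1 + y^(re(k)/2 + 1)*(C2*sin(log(y)*Abs(im(k))/2) + C3*cos(log(y)*im(k)/2))


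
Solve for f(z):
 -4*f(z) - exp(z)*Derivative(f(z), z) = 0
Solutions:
 f(z) = C1*exp(4*exp(-z))


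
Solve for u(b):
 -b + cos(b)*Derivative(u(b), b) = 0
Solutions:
 u(b) = C1 + Integral(b/cos(b), b)


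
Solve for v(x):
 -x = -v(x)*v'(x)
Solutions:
 v(x) = -sqrt(C1 + x^2)
 v(x) = sqrt(C1 + x^2)


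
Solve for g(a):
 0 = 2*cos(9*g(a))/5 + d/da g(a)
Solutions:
 2*a/5 - log(sin(9*g(a)) - 1)/18 + log(sin(9*g(a)) + 1)/18 = C1


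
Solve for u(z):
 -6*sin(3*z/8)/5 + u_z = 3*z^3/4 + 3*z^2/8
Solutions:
 u(z) = C1 + 3*z^4/16 + z^3/8 - 16*cos(3*z/8)/5


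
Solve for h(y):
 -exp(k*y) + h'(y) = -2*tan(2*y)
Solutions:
 h(y) = C1 + Piecewise((exp(k*y)/k, Ne(k, 0)), (y, True)) + log(cos(2*y))


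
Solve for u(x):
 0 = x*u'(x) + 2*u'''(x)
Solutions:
 u(x) = C1 + Integral(C2*airyai(-2^(2/3)*x/2) + C3*airybi(-2^(2/3)*x/2), x)


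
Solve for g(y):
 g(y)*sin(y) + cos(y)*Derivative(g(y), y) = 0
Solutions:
 g(y) = C1*cos(y)


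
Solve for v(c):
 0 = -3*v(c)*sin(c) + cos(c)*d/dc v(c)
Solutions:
 v(c) = C1/cos(c)^3


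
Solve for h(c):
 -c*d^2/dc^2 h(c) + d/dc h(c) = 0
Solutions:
 h(c) = C1 + C2*c^2


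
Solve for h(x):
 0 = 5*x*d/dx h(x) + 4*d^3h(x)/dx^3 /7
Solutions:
 h(x) = C1 + Integral(C2*airyai(-70^(1/3)*x/2) + C3*airybi(-70^(1/3)*x/2), x)


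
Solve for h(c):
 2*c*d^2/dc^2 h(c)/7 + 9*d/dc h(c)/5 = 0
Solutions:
 h(c) = C1 + C2/c^(53/10)


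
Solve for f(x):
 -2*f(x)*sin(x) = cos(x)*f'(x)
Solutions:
 f(x) = C1*cos(x)^2


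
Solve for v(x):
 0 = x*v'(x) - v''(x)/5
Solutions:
 v(x) = C1 + C2*erfi(sqrt(10)*x/2)


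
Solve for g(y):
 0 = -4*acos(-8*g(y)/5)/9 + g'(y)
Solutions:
 Integral(1/acos(-8*_y/5), (_y, g(y))) = C1 + 4*y/9


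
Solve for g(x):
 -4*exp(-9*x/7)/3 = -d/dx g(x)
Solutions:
 g(x) = C1 - 28*exp(-9*x/7)/27


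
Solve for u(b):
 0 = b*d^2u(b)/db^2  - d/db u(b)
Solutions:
 u(b) = C1 + C2*b^2


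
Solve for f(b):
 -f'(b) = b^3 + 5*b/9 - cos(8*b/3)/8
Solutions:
 f(b) = C1 - b^4/4 - 5*b^2/18 + 3*sin(8*b/3)/64


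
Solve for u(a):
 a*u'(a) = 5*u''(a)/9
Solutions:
 u(a) = C1 + C2*erfi(3*sqrt(10)*a/10)


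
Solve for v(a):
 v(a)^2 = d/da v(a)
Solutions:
 v(a) = -1/(C1 + a)


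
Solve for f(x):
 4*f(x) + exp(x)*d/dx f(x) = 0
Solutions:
 f(x) = C1*exp(4*exp(-x))


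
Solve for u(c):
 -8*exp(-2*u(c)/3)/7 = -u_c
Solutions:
 u(c) = 3*log(-sqrt(C1 + 8*c)) - 3*log(21) + 3*log(42)/2
 u(c) = 3*log(C1 + 8*c)/2 - 3*log(21) + 3*log(42)/2


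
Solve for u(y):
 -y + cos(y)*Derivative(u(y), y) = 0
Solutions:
 u(y) = C1 + Integral(y/cos(y), y)


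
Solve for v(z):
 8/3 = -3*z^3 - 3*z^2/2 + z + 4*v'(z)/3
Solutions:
 v(z) = C1 + 9*z^4/16 + 3*z^3/8 - 3*z^2/8 + 2*z


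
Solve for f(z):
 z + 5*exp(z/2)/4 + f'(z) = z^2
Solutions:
 f(z) = C1 + z^3/3 - z^2/2 - 5*exp(z/2)/2


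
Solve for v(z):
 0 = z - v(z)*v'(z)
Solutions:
 v(z) = -sqrt(C1 + z^2)
 v(z) = sqrt(C1 + z^2)


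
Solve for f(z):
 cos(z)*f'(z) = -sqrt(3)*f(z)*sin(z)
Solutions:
 f(z) = C1*cos(z)^(sqrt(3))


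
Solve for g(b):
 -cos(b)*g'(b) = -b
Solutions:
 g(b) = C1 + Integral(b/cos(b), b)


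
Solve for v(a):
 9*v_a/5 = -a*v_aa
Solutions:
 v(a) = C1 + C2/a^(4/5)


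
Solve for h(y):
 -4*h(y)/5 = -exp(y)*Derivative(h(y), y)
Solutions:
 h(y) = C1*exp(-4*exp(-y)/5)


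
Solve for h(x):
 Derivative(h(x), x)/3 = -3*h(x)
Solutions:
 h(x) = C1*exp(-9*x)


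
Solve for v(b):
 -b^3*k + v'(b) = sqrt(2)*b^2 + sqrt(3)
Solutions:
 v(b) = C1 + b^4*k/4 + sqrt(2)*b^3/3 + sqrt(3)*b


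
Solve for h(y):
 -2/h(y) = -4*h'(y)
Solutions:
 h(y) = -sqrt(C1 + y)
 h(y) = sqrt(C1 + y)


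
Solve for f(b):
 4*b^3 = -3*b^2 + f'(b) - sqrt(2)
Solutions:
 f(b) = C1 + b^4 + b^3 + sqrt(2)*b


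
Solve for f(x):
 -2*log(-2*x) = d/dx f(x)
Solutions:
 f(x) = C1 - 2*x*log(-x) + 2*x*(1 - log(2))


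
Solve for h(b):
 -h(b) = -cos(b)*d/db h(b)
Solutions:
 h(b) = C1*sqrt(sin(b) + 1)/sqrt(sin(b) - 1)


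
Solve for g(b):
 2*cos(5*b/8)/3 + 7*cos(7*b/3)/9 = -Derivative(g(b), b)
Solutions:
 g(b) = C1 - 16*sin(5*b/8)/15 - sin(7*b/3)/3


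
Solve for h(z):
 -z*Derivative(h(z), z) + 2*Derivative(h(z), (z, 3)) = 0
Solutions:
 h(z) = C1 + Integral(C2*airyai(2^(2/3)*z/2) + C3*airybi(2^(2/3)*z/2), z)


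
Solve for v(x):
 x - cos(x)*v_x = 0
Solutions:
 v(x) = C1 + Integral(x/cos(x), x)


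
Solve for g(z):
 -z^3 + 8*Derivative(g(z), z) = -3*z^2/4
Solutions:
 g(z) = C1 + z^4/32 - z^3/32


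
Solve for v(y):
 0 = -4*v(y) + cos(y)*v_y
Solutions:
 v(y) = C1*(sin(y)^2 + 2*sin(y) + 1)/(sin(y)^2 - 2*sin(y) + 1)


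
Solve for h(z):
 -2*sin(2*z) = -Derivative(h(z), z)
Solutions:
 h(z) = C1 - cos(2*z)


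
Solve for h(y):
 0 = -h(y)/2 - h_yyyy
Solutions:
 h(y) = (C1*sin(2^(1/4)*y/2) + C2*cos(2^(1/4)*y/2))*exp(-2^(1/4)*y/2) + (C3*sin(2^(1/4)*y/2) + C4*cos(2^(1/4)*y/2))*exp(2^(1/4)*y/2)


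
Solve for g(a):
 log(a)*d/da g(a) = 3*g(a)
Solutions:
 g(a) = C1*exp(3*li(a))


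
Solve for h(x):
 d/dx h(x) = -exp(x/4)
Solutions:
 h(x) = C1 - 4*exp(x/4)


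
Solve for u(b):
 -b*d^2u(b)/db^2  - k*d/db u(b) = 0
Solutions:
 u(b) = C1 + b^(1 - re(k))*(C2*sin(log(b)*Abs(im(k))) + C3*cos(log(b)*im(k)))


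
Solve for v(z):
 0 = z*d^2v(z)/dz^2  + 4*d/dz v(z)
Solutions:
 v(z) = C1 + C2/z^3


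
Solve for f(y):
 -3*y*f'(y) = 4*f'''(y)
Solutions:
 f(y) = C1 + Integral(C2*airyai(-6^(1/3)*y/2) + C3*airybi(-6^(1/3)*y/2), y)


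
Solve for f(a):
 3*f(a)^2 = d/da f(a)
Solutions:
 f(a) = -1/(C1 + 3*a)


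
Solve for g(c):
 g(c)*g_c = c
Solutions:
 g(c) = -sqrt(C1 + c^2)
 g(c) = sqrt(C1 + c^2)
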